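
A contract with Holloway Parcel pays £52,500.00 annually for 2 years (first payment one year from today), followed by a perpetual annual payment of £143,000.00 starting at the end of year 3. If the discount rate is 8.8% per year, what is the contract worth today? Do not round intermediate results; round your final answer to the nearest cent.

£1465367.51

PV of 2-year annuity: £52,500.00 × [1 − (1+0.088)^−2] / 0.088 = 92604.48205
Perpetuity value at year 2: £143,000.00 / 0.088 = 1625000.00000
PV of perpetuity: 1625000.00000 / (1+0.088)^2 = 1372763.02984
Total PV = 92604.48205 + 1372763.02984 = 1465367.51189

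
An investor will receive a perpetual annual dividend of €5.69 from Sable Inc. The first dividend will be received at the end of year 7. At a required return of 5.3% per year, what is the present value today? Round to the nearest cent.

Value at end of year 6: C / r = €5.69 / 0.053 = €107.3585
Discount to today: PV = €107.3585 / (1 + 0.053)^6 = €107.3585 / 1.363233 = €78.75

€78.75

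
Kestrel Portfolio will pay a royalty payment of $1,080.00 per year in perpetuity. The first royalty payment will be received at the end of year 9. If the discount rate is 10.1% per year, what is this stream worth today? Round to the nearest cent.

$4952.26

Value at end of year 8: C / r = $1,080.00 / 0.101 = $10,693.0693
Discount to today: PV = $10,693.0693 / (1 + 0.101)^8 = $10,693.0693 / 2.159228 = $4,952.26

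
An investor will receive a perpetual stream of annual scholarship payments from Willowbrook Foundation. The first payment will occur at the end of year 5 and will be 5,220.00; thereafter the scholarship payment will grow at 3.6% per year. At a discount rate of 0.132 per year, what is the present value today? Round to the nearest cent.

Value at end of year 4: C₁ / (r − g) = 5,220.00 / (0.132 − 0.036) = 54,375.0000
Discount to today: PV = 54,375.0000 / (1 + 0.132)^4 = 54,375.0000 / 1.642047 = 33,114.15

33114.15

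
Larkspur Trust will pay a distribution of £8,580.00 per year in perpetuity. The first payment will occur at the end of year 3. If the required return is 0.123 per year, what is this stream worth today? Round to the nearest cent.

£55312.42

Value at end of year 2: C / r = £8,580.00 / 0.123 = £69,756.0976
Discount to today: PV = £69,756.0976 / (1 + 0.123)^2 = £69,756.0976 / 1.261129 = £55,312.42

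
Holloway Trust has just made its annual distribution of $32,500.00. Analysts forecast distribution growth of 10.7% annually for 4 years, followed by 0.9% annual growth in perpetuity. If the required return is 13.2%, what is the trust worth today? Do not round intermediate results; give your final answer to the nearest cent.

$366801.94

D_1 = 35977.50000
D_2 = 39827.09250
D_3 = 44088.59140
D_4 = 48806.07068
Terminal value at year 4: TV = D_4×(1+g_2)/(r−g_2) = 49245.32531/0.123 = 400368.49848
P_0 = D_1/(1+r)^1 + D_2/(1+r)^2 + D_3/(1+r)^3 + D_4/(1+r)^4 + TV/(1+r)^4
    = 31782.24382 + 31080.33914 + 30393.93589 + 29722.69172 + 243822.73128 = 366801.94184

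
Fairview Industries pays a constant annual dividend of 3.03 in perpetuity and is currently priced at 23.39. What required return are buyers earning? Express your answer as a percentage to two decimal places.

P = C/r ⇒ r = C/P = 3.03/23.39 = 0.129543

12.95%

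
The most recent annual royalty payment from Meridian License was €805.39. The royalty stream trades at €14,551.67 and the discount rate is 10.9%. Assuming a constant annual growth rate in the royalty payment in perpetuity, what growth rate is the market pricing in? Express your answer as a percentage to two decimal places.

5.08%

P = D₀(1+g)/(r−g) ⇒ P(r−g) = D₀(1+g) ⇒ g(P+D₀) = P·r − D₀
g = (P·r − D₀)/(P + D₀) = (€14,551.67×0.109 − €805.39) / (€14,551.67 + €805.39) = 0.050839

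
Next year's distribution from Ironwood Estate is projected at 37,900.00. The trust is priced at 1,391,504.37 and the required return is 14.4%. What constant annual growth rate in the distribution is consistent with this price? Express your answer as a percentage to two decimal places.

P = D₁/(r−g) ⇒ g = r − D₁/P = 0.144 − 37,900.00/1,391,504.37 = 0.116763

11.68%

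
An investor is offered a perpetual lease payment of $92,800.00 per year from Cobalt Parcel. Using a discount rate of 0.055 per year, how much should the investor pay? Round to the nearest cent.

Level perpetuity: PV = C / r = $92,800.00 / 0.055 = $1,687,272.73

$1687272.73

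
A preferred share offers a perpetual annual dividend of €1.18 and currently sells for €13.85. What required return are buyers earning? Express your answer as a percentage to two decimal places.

8.52%

P = C/r ⇒ r = C/P = €1.18/€13.85 = 0.085199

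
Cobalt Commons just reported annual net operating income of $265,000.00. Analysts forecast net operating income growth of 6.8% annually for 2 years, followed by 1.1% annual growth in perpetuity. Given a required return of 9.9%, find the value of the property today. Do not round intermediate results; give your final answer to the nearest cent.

$3382942.34

D_1 = 283020.00000
D_2 = 302265.36000
Terminal value at year 2: TV = D_2×(1+g_2)/(r−g_2) = 305590.27896/0.088 = 3472616.80636
P_0 = D_1/(1+r)^1 + D_2/(1+r)^2 + TV/(1+r)^2
    = 257525.02275 + 250260.89563 + 2875156.42590 = 3382942.34428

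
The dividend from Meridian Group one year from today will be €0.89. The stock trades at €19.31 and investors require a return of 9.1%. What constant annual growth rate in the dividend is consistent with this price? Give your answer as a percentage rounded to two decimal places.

4.49%

P = D₁/(r−g) ⇒ g = r − D₁/P = 0.091 − €0.89/€19.31 = 0.044910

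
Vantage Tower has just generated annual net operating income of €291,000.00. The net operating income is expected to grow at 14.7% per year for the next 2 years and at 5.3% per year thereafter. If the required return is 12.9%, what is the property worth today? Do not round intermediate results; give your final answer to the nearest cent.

€4757462.02

D_1 = 333777.00000
D_2 = 382842.21900
Terminal value at year 2: TV = D_2×(1+g_2)/(r−g_2) = 403132.85661/0.076 = 5304379.69220
P_0 = D_1/(1+r)^1 + D_2/(1+r)^2 + TV/(1+r)^2
    = 295639.50399 + 300352.97703 + 4161469.53707 = 4757462.01809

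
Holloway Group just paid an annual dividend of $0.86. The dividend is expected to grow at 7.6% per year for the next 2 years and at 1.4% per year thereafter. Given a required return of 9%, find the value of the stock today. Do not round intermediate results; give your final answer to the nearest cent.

$12.87

D_1 = 0.92536
D_2 = 0.99569
Terminal value at year 2: TV = D_2×(1+g_2)/(r−g_2) = 1.00963/0.076 = 13.28457
P_0 = D_1/(1+r)^1 + D_2/(1+r)^2 + TV/(1+r)^2
    = 0.84895 + 0.83805 + 11.18135 = 12.86836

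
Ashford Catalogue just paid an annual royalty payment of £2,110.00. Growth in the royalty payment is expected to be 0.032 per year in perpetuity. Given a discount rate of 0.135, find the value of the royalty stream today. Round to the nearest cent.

D₁ = D₀ × (1 + g) = £2,110.00 × 1.032 = £2,177.5200
Growing perpetuity: P = D₁ / (r − g) = £2,177.5200 / (0.135 − 0.032) = £21,140.97

£21140.97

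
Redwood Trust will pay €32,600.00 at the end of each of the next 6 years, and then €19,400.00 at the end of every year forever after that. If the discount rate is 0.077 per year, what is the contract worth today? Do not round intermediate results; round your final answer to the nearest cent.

€313529.42

PV of 6-year annuity: €32,600.00 × [1 − (1+0.077)^−6] / 0.077 = 152087.32953
Perpetuity value at year 6: €19,400.00 / 0.077 = 251948.05195
PV of perpetuity: 251948.05195 / (1+0.077)^6 = 161442.09511
Total PV = 152087.32953 + 161442.09511 = 313529.42464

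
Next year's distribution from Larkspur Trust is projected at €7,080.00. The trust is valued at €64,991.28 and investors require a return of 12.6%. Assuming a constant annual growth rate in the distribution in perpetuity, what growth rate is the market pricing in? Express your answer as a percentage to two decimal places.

1.71%

P = D₁/(r−g) ⇒ g = r − D₁/P = 0.126 − €7,080.00/€64,991.28 = 0.017062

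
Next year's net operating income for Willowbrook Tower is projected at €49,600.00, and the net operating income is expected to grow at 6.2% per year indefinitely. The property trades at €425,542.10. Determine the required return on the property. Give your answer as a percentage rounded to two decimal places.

17.86%

P = D₁/(r − g) ⇒ r = D₁/P + g = €49,600.0000/€425,542.10 + 0.062 = 0.116557 + 0.062 = 0.178557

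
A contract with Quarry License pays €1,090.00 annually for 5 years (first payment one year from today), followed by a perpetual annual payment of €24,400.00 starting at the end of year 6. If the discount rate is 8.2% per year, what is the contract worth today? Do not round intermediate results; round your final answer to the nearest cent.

PV of 5-year annuity: €1,090.00 × [1 − (1+0.082)^−5] / 0.082 = 4329.20937
Perpetuity value at year 5: €24,400.00 / 0.082 = 297560.97561
PV of perpetuity: 297560.97561 / (1+0.082)^5 = 200650.23379
Total PV = 4329.20937 + 200650.23379 = 204979.44316

€204979.44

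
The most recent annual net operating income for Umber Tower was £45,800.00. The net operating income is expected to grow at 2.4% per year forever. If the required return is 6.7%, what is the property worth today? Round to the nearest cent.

£1090679.07

D₁ = D₀ × (1 + g) = £45,800.00 × 1.024 = £46,899.2000
Growing perpetuity: P = D₁ / (r − g) = £46,899.2000 / (0.067 − 0.024) = £1,090,679.07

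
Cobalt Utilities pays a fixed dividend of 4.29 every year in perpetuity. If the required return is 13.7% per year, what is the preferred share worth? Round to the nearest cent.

31.31

Level perpetuity: PV = C / r = 4.29 / 0.137 = 31.31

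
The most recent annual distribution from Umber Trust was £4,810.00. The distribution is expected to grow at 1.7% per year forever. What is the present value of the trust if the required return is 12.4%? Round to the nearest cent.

D₁ = D₀ × (1 + g) = £4,810.00 × 1.017 = £4,891.7700
Growing perpetuity: P = D₁ / (r − g) = £4,891.7700 / (0.124 − 0.017) = £45,717.48

£45717.48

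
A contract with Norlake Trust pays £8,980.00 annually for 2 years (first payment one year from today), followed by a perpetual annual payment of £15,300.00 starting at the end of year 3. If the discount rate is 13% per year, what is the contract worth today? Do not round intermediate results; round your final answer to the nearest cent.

£107149.90

PV of 2-year annuity: £8,980.00 × [1 − (1+0.13)^−2] / 0.13 = 14979.55987
Perpetuity value at year 2: £15,300.00 / 0.13 = 117692.30769
PV of perpetuity: 117692.30769 / (1+0.13)^2 = 92170.34043
Total PV = 14979.55987 + 92170.34043 = 107149.90030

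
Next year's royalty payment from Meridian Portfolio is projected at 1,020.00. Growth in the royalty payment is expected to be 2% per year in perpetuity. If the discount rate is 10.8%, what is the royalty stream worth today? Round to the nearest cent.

Growing perpetuity: P = D₁ / (r − g) = 1,020.0000 / (0.108 − 0.02) = 11,590.91

11590.91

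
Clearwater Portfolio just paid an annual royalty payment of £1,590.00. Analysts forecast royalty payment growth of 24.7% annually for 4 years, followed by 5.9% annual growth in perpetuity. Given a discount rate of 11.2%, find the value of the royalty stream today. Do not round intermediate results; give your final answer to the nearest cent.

£58780.87

D_1 = 1982.73000
D_2 = 2472.46431
D_3 = 3083.16299
D_4 = 3844.70425
Terminal value at year 4: TV = D_4×(1+g_2)/(r−g_2) = 4071.54181/0.053 = 76821.54349
P_0 = D_1/(1+r)^1 + D_2/(1+r)^2 + D_3/(1+r)^3 + D_4/(1+r)^4 + TV/(1+r)^4
    = 1783.03058 + 1999.49562 + 2242.24014 + 2514.45455 + 50241.64838 = 58780.86926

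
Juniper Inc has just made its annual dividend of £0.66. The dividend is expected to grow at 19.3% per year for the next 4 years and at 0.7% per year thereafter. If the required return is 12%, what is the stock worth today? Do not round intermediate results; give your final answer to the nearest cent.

D_1 = 0.78738
D_2 = 0.93934
D_3 = 1.12064
D_4 = 1.33692
Terminal value at year 4: TV = D_4×(1+g_2)/(r−g_2) = 1.34628/0.113 = 11.91398
P_0 = D_1/(1+r)^1 + D_2/(1+r)^2 + D_3/(1+r)^3 + D_4/(1+r)^4 + TV/(1+r)^4
    = 0.70302 + 0.74884 + 0.79765 + 0.84964 + 7.57155 = 10.67069

£10.67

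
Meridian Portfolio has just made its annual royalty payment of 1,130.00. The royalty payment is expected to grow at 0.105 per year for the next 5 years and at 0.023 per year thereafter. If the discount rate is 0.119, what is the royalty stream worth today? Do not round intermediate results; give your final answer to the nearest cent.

16748.35

D_1 = 1248.65000
D_2 = 1379.75825
D_3 = 1524.63287
D_4 = 1684.71932
D_5 = 1861.61485
Terminal value at year 5: TV = D_5×(1+g_2)/(r−g_2) = 1904.43199/0.096 = 19837.83320
P_0 = D_1/(1+r)^1 + D_2/(1+r)^2 + D_3/(1+r)^3 + D_4/(1+r)^4 + D_5/(1+r)^5 + TV/(1+r)^5
    = 1115.86238 + 1101.90163 + 1088.11555 + 1074.50195 + 1061.05868 + 11306.90652 = 16748.34671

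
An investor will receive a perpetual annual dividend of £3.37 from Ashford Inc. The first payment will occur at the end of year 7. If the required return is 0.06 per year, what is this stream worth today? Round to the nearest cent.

£39.60

Value at end of year 6: C / r = £3.37 / 0.06 = £56.1667
Discount to today: PV = £56.1667 / (1 + 0.06)^6 = £56.1667 / 1.418519 = £39.60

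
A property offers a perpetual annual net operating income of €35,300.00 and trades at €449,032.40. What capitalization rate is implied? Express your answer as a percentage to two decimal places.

P = C/r ⇒ r = C/P = €35,300.00/€449,032.40 = 0.078613

7.86%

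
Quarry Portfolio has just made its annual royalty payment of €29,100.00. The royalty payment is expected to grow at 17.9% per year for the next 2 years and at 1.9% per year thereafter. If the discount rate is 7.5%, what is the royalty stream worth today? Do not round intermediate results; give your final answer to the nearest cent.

€703845.37

D_1 = 34308.90000
D_2 = 40450.19310
Terminal value at year 2: TV = D_2×(1+g_2)/(r−g_2) = 41218.74677/0.056 = 736049.04944
P_0 = D_1/(1+r)^1 + D_2/(1+r)^2 + TV/(1+r)^2
    = 31915.25581 + 35002.87126 + 636927.24668 = 703845.37375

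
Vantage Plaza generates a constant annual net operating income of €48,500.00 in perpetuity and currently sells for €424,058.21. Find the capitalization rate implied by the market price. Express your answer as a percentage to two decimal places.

11.44%

P = C/r ⇒ r = C/P = €48,500.00/€424,058.21 = 0.114371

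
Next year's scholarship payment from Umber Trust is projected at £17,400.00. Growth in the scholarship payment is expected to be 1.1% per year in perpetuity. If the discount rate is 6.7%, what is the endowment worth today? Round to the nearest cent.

£310714.29

Growing perpetuity: P = D₁ / (r − g) = £17,400.0000 / (0.067 − 0.011) = £310,714.29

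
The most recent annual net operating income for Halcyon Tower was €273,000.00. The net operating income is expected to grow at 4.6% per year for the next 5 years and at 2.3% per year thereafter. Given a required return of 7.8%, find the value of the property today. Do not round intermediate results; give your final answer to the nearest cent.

D_1 = 285558.00000
D_2 = 298693.66800
D_3 = 312433.57673
D_4 = 326805.52126
D_5 = 341838.57524
Terminal value at year 5: TV = D_5×(1+g_2)/(r−g_2) = 349700.86247/0.055 = 6358197.49938
P_0 = D_1/(1+r)^1 + D_2/(1+r)^2 + D_3/(1+r)^3 + D_4/(1+r)^4 + D_5/(1+r)^5 + TV/(1+r)^5
    = 264896.10390 + 257032.76872 + 249402.85350 + 241999.42928 + 234815.77275 + 4367573.37320 = 5615720.30135

€5615720.30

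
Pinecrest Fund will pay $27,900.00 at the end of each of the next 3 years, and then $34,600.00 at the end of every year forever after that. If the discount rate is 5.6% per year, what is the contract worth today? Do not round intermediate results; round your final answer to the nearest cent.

PV of 3-year annuity: $27,900.00 × [1 − (1+0.056)^−3] / 0.056 = 75132.40945
Perpetuity value at year 3: $34,600.00 / 0.056 = 617857.14286
PV of perpetuity: 617857.14286 / (1+0.056)^3 = 524682.18347
Total PV = 75132.40945 + 524682.18347 = 599814.59292

$599814.59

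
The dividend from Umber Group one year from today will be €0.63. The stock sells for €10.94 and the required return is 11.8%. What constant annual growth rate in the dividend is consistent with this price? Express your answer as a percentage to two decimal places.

P = D₁/(r−g) ⇒ g = r − D₁/P = 0.118 − €0.63/€10.94 = 0.060413

6.04%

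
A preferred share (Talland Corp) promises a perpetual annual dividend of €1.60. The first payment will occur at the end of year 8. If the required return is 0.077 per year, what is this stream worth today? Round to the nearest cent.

Value at end of year 7: C / r = €1.60 / 0.077 = €20.7792
Discount to today: PV = €20.7792 / (1 + 0.077)^7 = €20.7792 / 1.680776 = €12.36

€12.36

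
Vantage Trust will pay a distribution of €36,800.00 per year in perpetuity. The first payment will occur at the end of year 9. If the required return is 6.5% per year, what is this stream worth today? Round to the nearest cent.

Value at end of year 8: C / r = €36,800.00 / 0.065 = €566,153.8462
Discount to today: PV = €566,153.8462 / (1 + 0.065)^8 = €566,153.8462 / 1.654996 = €342,087.81

€342087.81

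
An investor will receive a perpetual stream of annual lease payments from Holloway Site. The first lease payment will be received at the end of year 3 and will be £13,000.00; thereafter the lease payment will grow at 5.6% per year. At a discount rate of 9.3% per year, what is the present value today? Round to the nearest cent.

£294104.25

Value at end of year 2: C₁ / (r − g) = £13,000.00 / (0.093 − 0.056) = £351,351.3514
Discount to today: PV = £351,351.3514 / (1 + 0.093)^2 = £351,351.3514 / 1.194649 = £294,104.25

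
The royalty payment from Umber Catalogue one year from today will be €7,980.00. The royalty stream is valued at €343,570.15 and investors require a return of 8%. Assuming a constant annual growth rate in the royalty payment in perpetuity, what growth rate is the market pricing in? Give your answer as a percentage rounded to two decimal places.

P = D₁/(r−g) ⇒ g = r − D₁/P = 0.08 − €7,980.00/€343,570.15 = 0.056773

5.68%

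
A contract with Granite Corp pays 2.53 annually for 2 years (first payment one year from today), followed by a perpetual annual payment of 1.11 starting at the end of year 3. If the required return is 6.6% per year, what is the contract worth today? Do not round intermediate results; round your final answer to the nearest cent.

19.40

PV of 2-year annuity: 2.53 × [1 − (1+0.066)^−2] / 0.066 = 4.59977
Perpetuity value at year 2: 1.11 / 0.066 = 16.81818
PV of perpetuity: 16.81818 / (1+0.066)^2 = 14.80010
Total PV = 4.59977 + 14.80010 = 19.39987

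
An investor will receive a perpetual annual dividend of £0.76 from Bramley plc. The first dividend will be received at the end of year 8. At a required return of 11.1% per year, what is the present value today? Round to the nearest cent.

£3.28

Value at end of year 7: C / r = £0.76 / 0.111 = £6.8468
Discount to today: PV = £6.8468 / (1 + 0.111)^7 = £6.8468 / 2.089288 = £3.28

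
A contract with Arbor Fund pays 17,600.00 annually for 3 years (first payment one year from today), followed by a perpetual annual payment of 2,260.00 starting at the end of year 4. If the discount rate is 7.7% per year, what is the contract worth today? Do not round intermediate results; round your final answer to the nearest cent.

PV of 3-year annuity: 17,600.00 × [1 − (1+0.077)^−3] / 0.077 = 45603.55839
Perpetuity value at year 3: 2,260.00 / 0.077 = 29350.64935
PV of perpetuity: 29350.64935 / (1+0.077)^3 = 23494.73788
Total PV = 45603.55839 + 23494.73788 = 69098.29627

69098.30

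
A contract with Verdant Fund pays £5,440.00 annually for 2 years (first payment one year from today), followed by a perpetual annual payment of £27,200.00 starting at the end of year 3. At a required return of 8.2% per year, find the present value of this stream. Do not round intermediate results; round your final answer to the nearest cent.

£293009.62

PV of 2-year annuity: £5,440.00 × [1 − (1+0.082)^−2] / 0.082 = 9674.42369
Perpetuity value at year 2: £27,200.00 / 0.082 = 331707.31707
PV of perpetuity: 331707.31707 / (1+0.082)^2 = 283335.19862
Total PV = 9674.42369 + 283335.19862 = 293009.62231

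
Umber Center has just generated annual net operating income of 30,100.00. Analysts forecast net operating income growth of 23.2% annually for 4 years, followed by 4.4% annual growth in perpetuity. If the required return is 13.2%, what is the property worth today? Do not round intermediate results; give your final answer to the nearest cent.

650448.93

D_1 = 37083.20000
D_2 = 45686.50240
D_3 = 56285.77096
D_4 = 69344.06982
Terminal value at year 4: TV = D_4×(1+g_2)/(r−g_2) = 72395.20889/0.088 = 822672.82830
P_0 = D_1/(1+r)^1 + D_2/(1+r)^2 + D_3/(1+r)^3 + D_4/(1+r)^4 + TV/(1+r)^4
    = 32759.01060 + 35652.91613 + 38802.46703 + 42230.24680 + 501004.29156 = 650448.93212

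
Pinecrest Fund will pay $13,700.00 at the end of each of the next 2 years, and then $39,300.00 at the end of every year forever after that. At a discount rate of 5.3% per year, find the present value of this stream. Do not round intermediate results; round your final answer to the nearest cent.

PV of 2-year annuity: $13,700.00 × [1 − (1+0.053)^−2] / 0.053 = 25366.04591
Perpetuity value at year 2: $39,300.00 / 0.053 = 741509.43396
PV of perpetuity: 741509.43396 / (1+0.053)^2 = 668744.06139
Total PV = 25366.04591 + 668744.06139 = 694110.10730

$694110.11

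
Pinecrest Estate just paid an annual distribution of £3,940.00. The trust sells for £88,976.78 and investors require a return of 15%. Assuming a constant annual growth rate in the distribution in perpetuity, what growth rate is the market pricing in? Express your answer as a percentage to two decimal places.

P = D₀(1+g)/(r−g) ⇒ P(r−g) = D₀(1+g) ⇒ g(P+D₀) = P·r − D₀
g = (P·r − D₀)/(P + D₀) = (£88,976.78×0.15 − £3,940.00) / (£88,976.78 + £3,940.00) = 0.101236

10.12%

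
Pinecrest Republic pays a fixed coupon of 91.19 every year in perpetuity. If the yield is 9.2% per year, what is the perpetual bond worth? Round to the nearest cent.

991.20

Level perpetuity: PV = C / r = 91.19 / 0.092 = 991.20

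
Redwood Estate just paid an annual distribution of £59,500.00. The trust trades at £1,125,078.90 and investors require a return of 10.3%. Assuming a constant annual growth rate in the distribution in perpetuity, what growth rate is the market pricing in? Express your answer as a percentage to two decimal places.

P = D₀(1+g)/(r−g) ⇒ P(r−g) = D₀(1+g) ⇒ g(P+D₀) = P·r − D₀
g = (P·r − D₀)/(P + D₀) = (£1,125,078.90×0.103 − £59,500.00) / (£1,125,078.90 + £59,500.00) = 0.047598

4.76%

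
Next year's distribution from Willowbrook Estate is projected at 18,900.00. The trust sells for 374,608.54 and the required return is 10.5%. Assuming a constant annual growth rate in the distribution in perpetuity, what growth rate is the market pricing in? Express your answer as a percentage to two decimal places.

5.45%

P = D₁/(r−g) ⇒ g = r − D₁/P = 0.105 − 18,900.00/374,608.54 = 0.054547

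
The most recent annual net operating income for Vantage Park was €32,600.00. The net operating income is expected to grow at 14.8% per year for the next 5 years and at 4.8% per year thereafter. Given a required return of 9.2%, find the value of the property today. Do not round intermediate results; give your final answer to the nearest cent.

€1186921.56

D_1 = 37424.80000
D_2 = 42963.67040
D_3 = 49322.29362
D_4 = 56621.99307
D_5 = 65002.04805
Terminal value at year 5: TV = D_5×(1+g_2)/(r−g_2) = 68122.14636/0.044 = 1548230.59901
P_0 = D_1/(1+r)^1 + D_2/(1+r)^2 + D_3/(1+r)^3 + D_4/(1+r)^4 + D_5/(1+r)^5 + TV/(1+r)^5
    = 34271.79487 + 36029.32281 + 37876.98039 + 39819.38965 + 41861.40963 + 997062.66566 = 1186921.56301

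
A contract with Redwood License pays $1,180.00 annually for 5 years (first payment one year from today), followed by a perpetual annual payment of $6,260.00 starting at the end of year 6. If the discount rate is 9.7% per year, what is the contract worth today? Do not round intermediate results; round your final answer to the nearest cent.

$45130.39

PV of 5-year annuity: $1,180.00 × [1 − (1+0.097)^−5] / 0.097 = 4507.62249
Perpetuity value at year 5: $6,260.00 / 0.097 = 64536.08247
PV of perpetuity: 64536.08247 / (1+0.097)^5 = 40622.76319
Total PV = 4507.62249 + 40622.76319 = 45130.38567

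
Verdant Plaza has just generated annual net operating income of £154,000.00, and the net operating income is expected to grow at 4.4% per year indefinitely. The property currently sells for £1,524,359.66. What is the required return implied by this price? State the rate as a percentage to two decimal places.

D₁ = £154,000.00 × 1.044 = £160,776.0000
P = D₁/(r − g) ⇒ r = D₁/P + g = £160,776.0000/£1,524,359.66 + 0.044 = 0.105471 + 0.044 = 0.149471

14.95%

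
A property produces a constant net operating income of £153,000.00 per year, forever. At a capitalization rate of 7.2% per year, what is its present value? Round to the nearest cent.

£2125000.00

Level perpetuity: PV = C / r = £153,000.00 / 0.072 = £2,125,000.00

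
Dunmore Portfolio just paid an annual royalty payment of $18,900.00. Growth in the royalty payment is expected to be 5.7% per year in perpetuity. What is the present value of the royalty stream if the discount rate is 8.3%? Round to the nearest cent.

$768357.69

D₁ = D₀ × (1 + g) = $18,900.00 × 1.057 = $19,977.3000
Growing perpetuity: P = D₁ / (r − g) = $19,977.3000 / (0.083 − 0.057) = $768,357.69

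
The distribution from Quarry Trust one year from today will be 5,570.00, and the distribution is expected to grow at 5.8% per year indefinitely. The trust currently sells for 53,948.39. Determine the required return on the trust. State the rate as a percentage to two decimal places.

16.12%

P = D₁/(r − g) ⇒ r = D₁/P + g = 5,570.0000/53,948.39 + 0.058 = 0.103247 + 0.058 = 0.161247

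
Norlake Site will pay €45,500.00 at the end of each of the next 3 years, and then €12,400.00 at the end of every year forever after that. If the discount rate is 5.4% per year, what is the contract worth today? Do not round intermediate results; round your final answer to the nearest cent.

PV of 3-year annuity: €45,500.00 × [1 − (1+0.054)^−3] / 0.054 = 122984.88856
Perpetuity value at year 3: €12,400.00 / 0.054 = 229629.62963
PV of perpetuity: 229629.62963 / (1+0.054)^3 = 196112.86879
Total PV = 122984.88856 + 196112.86879 = 319097.75735

€319097.76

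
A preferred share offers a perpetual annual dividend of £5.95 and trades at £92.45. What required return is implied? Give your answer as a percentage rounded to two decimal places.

6.44%

P = C/r ⇒ r = C/P = £5.95/£92.45 = 0.064359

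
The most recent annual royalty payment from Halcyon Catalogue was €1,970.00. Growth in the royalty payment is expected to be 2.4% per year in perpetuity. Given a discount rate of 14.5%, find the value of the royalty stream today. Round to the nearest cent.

D₁ = D₀ × (1 + g) = €1,970.00 × 1.024 = €2,017.2800
Growing perpetuity: P = D₁ / (r − g) = €2,017.2800 / (0.145 − 0.024) = €16,671.74

€16671.74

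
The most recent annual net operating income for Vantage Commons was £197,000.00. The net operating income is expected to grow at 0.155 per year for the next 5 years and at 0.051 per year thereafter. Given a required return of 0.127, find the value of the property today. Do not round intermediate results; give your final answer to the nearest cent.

D_1 = 227535.00000
D_2 = 262802.92500
D_3 = 303537.37837
D_4 = 350585.67202
D_5 = 404926.45119
Terminal value at year 5: TV = D_5×(1+g_2)/(r−g_2) = 425577.70020/0.076 = 5599706.58154
P_0 = D_1/(1+r)^1 + D_2/(1+r)^2 + D_3/(1+r)^3 + D_4/(1+r)^4 + D_5/(1+r)^5 + TV/(1+r)^5
    = 201894.40994 + 206910.42012 + 212051.05168 + 217319.40079 + 222718.64056 + 3079964.35827 = 4140858.28135

£4140858.28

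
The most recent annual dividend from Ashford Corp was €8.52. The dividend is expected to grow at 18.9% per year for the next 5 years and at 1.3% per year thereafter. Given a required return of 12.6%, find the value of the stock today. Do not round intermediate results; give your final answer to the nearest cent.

D_1 = 10.13028
D_2 = 12.04490
D_3 = 14.32139
D_4 = 17.02813
D_5 = 20.24645
Terminal value at year 5: TV = D_5×(1+g_2)/(r−g_2) = 20.50965/0.113 = 181.50135
P_0 = D_1/(1+r)^1 + D_2/(1+r)^2 + D_3/(1+r)^3 + D_4/(1+r)^4 + D_5/(1+r)^5 + TV/(1+r)^5
    = 8.99670 + 9.50006 + 10.03159 + 10.59287 + 11.18554 + 100.27390 = 150.58066

€150.58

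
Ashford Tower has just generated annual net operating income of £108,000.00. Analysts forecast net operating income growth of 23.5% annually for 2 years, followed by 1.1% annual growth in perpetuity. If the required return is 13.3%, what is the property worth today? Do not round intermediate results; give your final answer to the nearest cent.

£1309425.58

D_1 = 133380.00000
D_2 = 164724.30000
Terminal value at year 2: TV = D_2×(1+g_2)/(r−g_2) = 166536.26730/0.122 = 1365051.37131
P_0 = D_1/(1+r)^1 + D_2/(1+r)^2 + TV/(1+r)^2
    = 117722.85966 + 128321.03414 + 1063381.68459 = 1309425.57840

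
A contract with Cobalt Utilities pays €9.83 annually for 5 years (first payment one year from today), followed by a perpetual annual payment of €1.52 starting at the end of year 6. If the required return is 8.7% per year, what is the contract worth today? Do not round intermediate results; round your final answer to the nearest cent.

PV of 5-year annuity: €9.83 × [1 − (1+0.087)^−5] / 0.087 = 38.53476
Perpetuity value at year 5: €1.52 / 0.087 = 17.47126
PV of perpetuity: 17.47126 / (1+0.087)^5 = 11.51268
Total PV = 38.53476 + 11.51268 = 50.04745

€50.05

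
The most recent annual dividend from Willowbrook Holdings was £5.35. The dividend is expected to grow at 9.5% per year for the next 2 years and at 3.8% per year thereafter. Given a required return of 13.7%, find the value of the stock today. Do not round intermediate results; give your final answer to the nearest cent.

£62.14

D_1 = 5.85825
D_2 = 6.41478
Terminal value at year 2: TV = D_2×(1+g_2)/(r−g_2) = 6.65855/0.099 = 67.25804
P_0 = D_1/(1+r)^1 + D_2/(1+r)^2 + TV/(1+r)^2
    = 5.15237 + 4.96205 + 52.02634 = 62.14076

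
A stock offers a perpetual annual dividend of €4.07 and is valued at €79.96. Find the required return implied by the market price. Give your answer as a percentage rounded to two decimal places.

5.09%

P = C/r ⇒ r = C/P = €4.07/€79.96 = 0.050900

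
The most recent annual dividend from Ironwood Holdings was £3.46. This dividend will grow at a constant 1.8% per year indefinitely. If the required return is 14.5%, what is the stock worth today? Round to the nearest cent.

D₁ = D₀ × (1 + g) = £3.46 × 1.018 = £3.5223
Growing perpetuity: P = D₁ / (r − g) = £3.5223 / (0.145 − 0.018) = £27.73

£27.73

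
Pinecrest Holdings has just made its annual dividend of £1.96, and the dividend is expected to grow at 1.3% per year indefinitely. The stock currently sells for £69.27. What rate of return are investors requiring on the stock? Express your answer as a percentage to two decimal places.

4.17%

D₁ = £1.96 × 1.013 = £1.9855
P = D₁/(r − g) ⇒ r = D₁/P + g = £1.9855/£69.27 + 0.013 = 0.028663 + 0.013 = 0.041663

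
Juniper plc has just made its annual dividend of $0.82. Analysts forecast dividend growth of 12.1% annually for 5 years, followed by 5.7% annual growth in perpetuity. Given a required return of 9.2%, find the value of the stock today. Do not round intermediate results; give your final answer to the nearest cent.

D_1 = 0.91922
D_2 = 1.03045
D_3 = 1.15513
D_4 = 1.29490
D_5 = 1.45158
Terminal value at year 5: TV = D_5×(1+g_2)/(r−g_2) = 1.53432/0.035 = 43.83781
P_0 = D_1/(1+r)^1 + D_2/(1+r)^2 + D_3/(1+r)^3 + D_4/(1+r)^4 + D_5/(1+r)^5 + TV/(1+r)^5
    = 0.84178 + 0.86413 + 0.88708 + 0.91064 + 0.93482 + 28.23161 = 32.67006

$32.67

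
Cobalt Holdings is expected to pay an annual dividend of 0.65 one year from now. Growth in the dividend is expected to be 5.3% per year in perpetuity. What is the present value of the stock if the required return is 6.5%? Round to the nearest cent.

Growing perpetuity: P = D₁ / (r − g) = 0.6500 / (0.065 − 0.053) = 54.17

54.17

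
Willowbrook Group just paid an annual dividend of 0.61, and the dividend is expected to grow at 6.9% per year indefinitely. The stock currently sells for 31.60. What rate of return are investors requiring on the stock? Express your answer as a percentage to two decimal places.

8.96%

D₁ = 0.61 × 1.069 = 0.6521
P = D₁/(r − g) ⇒ r = D₁/P + g = 0.6521/31.60 + 0.069 = 0.020636 + 0.069 = 0.089636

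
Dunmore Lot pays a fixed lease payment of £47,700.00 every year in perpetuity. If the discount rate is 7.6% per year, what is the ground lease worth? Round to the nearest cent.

£627631.58

Level perpetuity: PV = C / r = £47,700.00 / 0.076 = £627,631.58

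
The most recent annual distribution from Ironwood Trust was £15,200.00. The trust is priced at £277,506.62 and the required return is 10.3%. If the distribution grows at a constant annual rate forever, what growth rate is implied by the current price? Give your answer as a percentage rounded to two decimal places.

P = D₀(1+g)/(r−g) ⇒ P(r−g) = D₀(1+g) ⇒ g(P+D₀) = P·r − D₀
g = (P·r − D₀)/(P + D₀) = (£277,506.62×0.103 − £15,200.00) / (£277,506.62 + £15,200.00) = 0.045722

4.57%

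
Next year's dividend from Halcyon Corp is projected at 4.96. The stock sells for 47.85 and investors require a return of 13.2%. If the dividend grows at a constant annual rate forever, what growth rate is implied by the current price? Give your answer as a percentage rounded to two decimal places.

P = D₁/(r−g) ⇒ g = r − D₁/P = 0.132 − 4.96/47.85 = 0.028343

2.83%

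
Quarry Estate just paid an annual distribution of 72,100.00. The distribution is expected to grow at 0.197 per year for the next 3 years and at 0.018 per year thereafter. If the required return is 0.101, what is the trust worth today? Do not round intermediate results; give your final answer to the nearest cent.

1392645.18

D_1 = 86303.70000
D_2 = 103305.52890
D_3 = 123656.71809
Terminal value at year 3: TV = D_3×(1+g_2)/(r−g_2) = 125882.53902/0.083 = 1516657.09661
P_0 = D_1/(1+r)^1 + D_2/(1+r)^2 + D_3/(1+r)^3 + TV/(1+r)^3
    = 78386.64850 + 85221.45164 + 92652.20492 + 1136384.87477 = 1392645.17982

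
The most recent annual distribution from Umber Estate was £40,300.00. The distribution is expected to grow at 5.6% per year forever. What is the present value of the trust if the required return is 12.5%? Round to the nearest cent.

D₁ = D₀ × (1 + g) = £40,300.00 × 1.056 = £42,556.8000
Growing perpetuity: P = D₁ / (r − g) = £42,556.8000 / (0.125 − 0.056) = £616,765.22

£616765.22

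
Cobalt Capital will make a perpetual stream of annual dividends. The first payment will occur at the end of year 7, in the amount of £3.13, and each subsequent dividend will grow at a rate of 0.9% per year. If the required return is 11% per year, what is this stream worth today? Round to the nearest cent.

Value at end of year 6: C₁ / (r − g) = £3.13 / (0.11 − 0.009) = £30.9901
Discount to today: PV = £30.9901 / (1 + 0.11)^6 = £30.9901 / 1.870415 = £16.57

£16.57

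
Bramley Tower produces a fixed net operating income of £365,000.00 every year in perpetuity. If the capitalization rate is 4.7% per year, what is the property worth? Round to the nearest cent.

£7765957.45

Level perpetuity: PV = C / r = £365,000.00 / 0.047 = £7,765,957.45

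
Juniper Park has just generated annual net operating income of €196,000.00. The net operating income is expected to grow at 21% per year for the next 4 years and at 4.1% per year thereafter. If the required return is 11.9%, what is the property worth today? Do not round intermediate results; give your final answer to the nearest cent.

€4533185.13

D_1 = 237160.00000
D_2 = 286963.60000
D_3 = 347225.95600
D_4 = 420143.40676
Terminal value at year 4: TV = D_4×(1+g_2)/(r−g_2) = 437369.28644/0.078 = 5607298.54407
P_0 = D_1/(1+r)^1 + D_2/(1+r)^2 + D_3/(1+r)^3 + D_4/(1+r)^4 + TV/(1+r)^4
    = 211939.23146 + 229174.68281 + 247811.76604 + 267964.46551 + 3576294.98202 = 4533185.12784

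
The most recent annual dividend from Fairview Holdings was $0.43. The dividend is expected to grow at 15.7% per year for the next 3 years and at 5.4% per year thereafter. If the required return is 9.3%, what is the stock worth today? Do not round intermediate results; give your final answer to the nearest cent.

$15.23

D_1 = 0.49751
D_2 = 0.57562
D_3 = 0.66599
Terminal value at year 3: TV = D_3×(1+g_2)/(r−g_2) = 0.70195/0.039 = 17.99884
P_0 = D_1/(1+r)^1 + D_2/(1+r)^2 + D_3/(1+r)^3 + TV/(1+r)^3
    = 0.45518 + 0.48183 + 0.51004 + 13.78428 = 15.23133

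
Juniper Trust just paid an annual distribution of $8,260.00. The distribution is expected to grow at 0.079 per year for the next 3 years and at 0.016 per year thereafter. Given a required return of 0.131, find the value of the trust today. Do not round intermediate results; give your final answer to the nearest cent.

$85935.86

D_1 = 8912.54000
D_2 = 9616.63066
D_3 = 10376.34448
Terminal value at year 3: TV = D_3×(1+g_2)/(r−g_2) = 10542.36599/0.115 = 91672.74777
P_0 = D_1/(1+r)^1 + D_2/(1+r)^2 + D_3/(1+r)^3 + TV/(1+r)^3
    = 7880.22989 + 7517.92047 + 7172.26895 + 63365.43698 = 85935.85628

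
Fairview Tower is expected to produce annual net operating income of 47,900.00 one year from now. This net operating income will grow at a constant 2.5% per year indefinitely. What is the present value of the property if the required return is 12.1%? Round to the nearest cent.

498958.33

Growing perpetuity: P = D₁ / (r − g) = 47,900.0000 / (0.121 − 0.025) = 498,958.33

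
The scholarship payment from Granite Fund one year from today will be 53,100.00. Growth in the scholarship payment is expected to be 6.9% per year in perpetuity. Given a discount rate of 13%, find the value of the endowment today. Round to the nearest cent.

Growing perpetuity: P = D₁ / (r − g) = 53,100.0000 / (0.13 − 0.069) = 870,491.80

870491.80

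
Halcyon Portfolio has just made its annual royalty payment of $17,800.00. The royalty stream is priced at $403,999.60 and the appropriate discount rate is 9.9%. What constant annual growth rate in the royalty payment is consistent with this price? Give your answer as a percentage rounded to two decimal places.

P = D₀(1+g)/(r−g) ⇒ P(r−g) = D₀(1+g) ⇒ g(P+D₀) = P·r − D₀
g = (P·r − D₀)/(P + D₀) = ($403,999.60×0.099 − $17,800.00) / ($403,999.60 + $17,800.00) = 0.052622

5.26%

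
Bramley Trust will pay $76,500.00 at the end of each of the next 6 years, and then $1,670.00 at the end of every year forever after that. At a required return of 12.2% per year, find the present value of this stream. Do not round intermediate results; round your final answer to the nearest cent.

PV of 6-year annuity: $76,500.00 × [1 − (1+0.122)^−6] / 0.122 = 312749.12103
Perpetuity value at year 6: $1,670.00 / 0.122 = 13688.52459
PV of perpetuity: 13688.52459 / (1+0.122)^6 = 6861.19084
Total PV = 312749.12103 + 6861.19084 = 319610.31186

$319610.31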